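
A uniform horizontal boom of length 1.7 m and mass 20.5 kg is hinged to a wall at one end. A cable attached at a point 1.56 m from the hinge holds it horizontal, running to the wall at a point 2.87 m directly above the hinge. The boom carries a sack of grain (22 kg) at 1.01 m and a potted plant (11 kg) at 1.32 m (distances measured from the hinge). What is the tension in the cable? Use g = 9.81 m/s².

Take moments about the hinge.
Beam weight: 20.5 × 9.81 = 201.1 N down at 0.85 m → arm 0.85 m, τ = 201.1 × 0.85 = 170.9 N·m clockwise.
Sack of grain: 22 × 9.81 = 215.8 N down at 1.01 m → arm 1.01 m, τ = 215.8 × 1.01 = 218 N·m clockwise.
Potted plant: 11 × 9.81 = 107.9 N down at 1.32 m → arm 1.32 m, τ = 107.9 × 1.32 = 142.4 N·m clockwise.
Total clockwise load moment = 531.3 N·m.
The cable tension T acts at 1.56 m; only its component perpendicular to the boom, T sinθ, produces torque. sinθ = h/√(h²+d²) = 2.87/√(2.87²+1.56²) = 0.8786.
Balancing moments: T × 1.56 × 0.8786 = 531.3, giving T = 531.3 / 1.371 = 388 N.

T ≈ 388 N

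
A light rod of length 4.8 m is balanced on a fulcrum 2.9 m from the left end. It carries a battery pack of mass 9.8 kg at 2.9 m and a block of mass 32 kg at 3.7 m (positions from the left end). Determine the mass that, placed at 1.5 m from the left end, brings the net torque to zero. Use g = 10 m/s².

Sum moments about the fulcrum (at 2.9 m from the left end) (the support reaction has zero arm there).
Battery pack: acts at the fulcrum, moment arm 0 → no torque.
Block: 32 × 10 = 320 N down at 3.7 m → arm 0.8 m, τ = 320 × 0.8 = 256 N·m clockwise.
Net moment of known loads = 256 N·m clockwise.
An unknown mass m at 1.5 m has arm 1.4 m; its moment is m·g·1.4 counterclockwise.
Setting net torque to zero: m × 10 × 1.4 = 256 → m = 256 / (10 × 1.4) = 18.3 kg.

m ≈ 18.3 kg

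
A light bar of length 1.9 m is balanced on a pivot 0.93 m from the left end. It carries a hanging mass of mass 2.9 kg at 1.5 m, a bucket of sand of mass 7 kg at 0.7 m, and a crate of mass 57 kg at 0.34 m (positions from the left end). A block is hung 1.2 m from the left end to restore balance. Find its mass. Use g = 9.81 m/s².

m ≈ 124 kg

Sum moments about the pivot (at 0.93 m from the left end) (the support reaction has zero arm there).
Hanging mass: 2.9 × 9.81 = 28.45 N down at 1.5 m → arm 0.57 m, τ = 28.45 × 0.57 = 16.22 N·m clockwise.
Bucket of sand: 7 × 9.81 = 68.67 N down at 0.7 m → arm 0.23 m, τ = 68.67 × 0.23 = 15.79 N·m counterclockwise.
Crate: 57 × 9.81 = 559.2 N down at 0.34 m → arm 0.59 m, τ = 559.2 × 0.59 = 329.9 N·m counterclockwise.
Net moment of known loads = 329.5 N·m counterclockwise.
An unknown mass m at 1.2 m has arm 0.27 m; its moment is m·g·0.27 clockwise.
Στ = 0 ⇒ m × 9.81 × 0.27 = 329.5 ⇒ m = 329.5 / (9.81 × 0.27) = 124 kg.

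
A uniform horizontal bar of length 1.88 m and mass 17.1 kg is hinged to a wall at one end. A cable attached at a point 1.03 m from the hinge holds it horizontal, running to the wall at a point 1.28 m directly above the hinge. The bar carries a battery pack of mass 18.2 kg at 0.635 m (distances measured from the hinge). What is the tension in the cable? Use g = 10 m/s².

Choose the hinge as the axis so the unknown hinge reaction has zero arm there.
Beam weight: 17.1 × 10 = 171 N down at 0.94 m → arm 0.94 m, τ = 171 × 0.94 = 160.7 N·m clockwise.
Battery pack: 18.2 × 10 = 182 N down at 0.635 m → arm 0.635 m, τ = 182 × 0.635 = 115.6 N·m clockwise.
Total clockwise load moment = 276.3 N·m.
The cable tension T acts at 1.03 m; only its component perpendicular to the bar, T sinθ, produces torque. sinθ = h/√(h²+d²) = 1.28/√(1.28²+1.03²) = 0.7791.
Setting net torque to zero: T × 1.03 × 0.7791 = 276.3 → T = 276.3 / 0.8025 = 344 N.

T ≈ 344 N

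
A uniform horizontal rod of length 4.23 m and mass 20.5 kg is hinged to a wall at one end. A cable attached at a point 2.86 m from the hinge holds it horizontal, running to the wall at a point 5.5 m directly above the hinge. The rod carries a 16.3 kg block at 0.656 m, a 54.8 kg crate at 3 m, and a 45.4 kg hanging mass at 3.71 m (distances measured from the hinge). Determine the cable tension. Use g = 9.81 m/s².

About the hinge:
Beam weight: 20.5 × 9.81 = 201.1 N down at 2.115 m → arm 2.115 m, τ = 201.1 × 2.115 = 425.3 N·m clockwise.
Block: 16.3 × 9.81 = 159.9 N down at 0.656 m → arm 0.656 m, τ = 159.9 × 0.656 = 104.9 N·m clockwise.
Crate: 54.8 × 9.81 = 537.6 N down at 3 m → arm 3 m, τ = 537.6 × 3 = 1613 N·m clockwise.
Hanging mass: 45.4 × 9.81 = 445.4 N down at 3.71 m → arm 3.71 m, τ = 445.4 × 3.71 = 1652 N·m clockwise.
Total clockwise load moment = 3795 N·m.
The cable tension T acts at 2.86 m; only its component perpendicular to the rod, T sinθ, produces torque. sinθ = h/√(h²+d²) = 5.5/√(5.5²+2.86²) = 0.8872.
Setting net torque to zero: T × 2.86 × 0.8872 = 3795 → T = 3795 / 2.537 = 1500 N.

T ≈ 1500 N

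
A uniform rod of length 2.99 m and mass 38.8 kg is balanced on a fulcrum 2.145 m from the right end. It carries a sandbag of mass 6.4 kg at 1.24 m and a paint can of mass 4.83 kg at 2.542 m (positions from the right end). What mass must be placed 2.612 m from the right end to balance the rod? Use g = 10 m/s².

Choose the fulcrum (at 2.145 m from the right end) as the axis so the support reaction has zero arm there.
Beam weight: 38.8 × 10 = 388 N down at 1.495 m → arm 0.65 m, τ = 388 × 0.65 = 252.2 N·m clockwise.
Sandbag: 6.4 × 10 = 64 N down at 1.24 m → arm 0.905 m, τ = 64 × 0.905 = 57.92 N·m clockwise.
Paint can: 4.83 × 10 = 48.3 N down at 2.542 m → arm 0.397 m, τ = 48.3 × 0.397 = 19.18 N·m counterclockwise.
Net moment of known loads = 290.9 N·m clockwise.
An unknown mass m at 2.612 m has arm 0.467 m; its moment is m·g·0.467 counterclockwise.
Στ = 0 ⇒ m × 10 × 0.467 = 290.9 ⇒ m = 290.9 / (10 × 0.467) = 62.3 kg.

m ≈ 62.3 kg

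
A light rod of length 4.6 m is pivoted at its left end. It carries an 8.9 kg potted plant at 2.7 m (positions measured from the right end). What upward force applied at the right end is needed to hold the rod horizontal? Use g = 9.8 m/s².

Taking torques about the left end:
Potted plant: 8.9 × 9.8 = 87.22 N down at 2.7 m → arm 1.9 m, τ = 87.22 × 1.9 = 165.7 N·m clockwise.
Net moment of the loads = 165.7 N·m clockwise.
The upward force F acts at the right end, arm 4.6 m, giving F × 4.6 counterclockwise.
Balancing moments: F × 4.6 = 165.7, giving F = 165.7 / 4.6 = 36 N.

F ≈ 36 N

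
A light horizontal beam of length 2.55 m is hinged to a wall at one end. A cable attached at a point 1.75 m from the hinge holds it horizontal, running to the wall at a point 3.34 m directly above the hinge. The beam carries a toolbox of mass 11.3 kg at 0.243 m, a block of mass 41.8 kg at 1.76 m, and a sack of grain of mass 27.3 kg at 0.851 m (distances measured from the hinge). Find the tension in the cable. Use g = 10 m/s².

T ≈ 642 N

Sum moments about the hinge (the unknown hinge reaction has zero arm there).
Toolbox: 11.3 × 10 = 113 N down at 0.243 m → arm 0.243 m, τ = 113 × 0.243 = 27.46 N·m clockwise.
Block: 41.8 × 10 = 418 N down at 1.76 m → arm 1.76 m, τ = 418 × 1.76 = 735.7 N·m clockwise.
Sack of grain: 27.3 × 10 = 273 N down at 0.851 m → arm 0.851 m, τ = 273 × 0.851 = 232.3 N·m clockwise.
Total clockwise load moment = 995.5 N·m.
The cable tension T acts at 1.75 m; only its component perpendicular to the beam, T sinθ, produces torque. sinθ = h/√(h²+d²) = 3.34/√(3.34²+1.75²) = 0.8858.
Setting net torque to zero: T × 1.75 × 0.8858 = 995.5 → T = 995.5 / 1.55 = 642 N.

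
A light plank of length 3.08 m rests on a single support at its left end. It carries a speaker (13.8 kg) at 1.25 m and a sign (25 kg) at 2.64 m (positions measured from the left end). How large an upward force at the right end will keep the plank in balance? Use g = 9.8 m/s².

F ≈ 265 N

Take moments about the left end.
Speaker: 13.8 × 9.8 = 135.2 N down at 1.25 m → arm 1.25 m, τ = 135.2 × 1.25 = 169 N·m clockwise.
Sign: 25 × 9.8 = 245 N down at 2.64 m → arm 2.64 m, τ = 245 × 2.64 = 646.8 N·m clockwise.
Net moment of the loads = 815.8 N·m clockwise.
The upward force F acts at the right end, arm 3.08 m, giving F × 3.08 counterclockwise.
For rotational equilibrium, F × 3.08 = 815.8, so F = 815.8 / 3.08 = 265 N.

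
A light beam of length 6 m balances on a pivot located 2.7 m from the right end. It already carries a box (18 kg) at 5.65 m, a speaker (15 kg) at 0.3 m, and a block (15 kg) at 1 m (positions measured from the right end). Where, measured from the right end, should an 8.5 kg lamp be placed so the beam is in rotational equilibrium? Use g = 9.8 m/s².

Choose the pivot (at 2.7 m from the right end) as the axis so the support reaction has zero arm there.
Box: 18 × 9.8 = 176.4 N down at 5.65 m → arm 2.95 m, τ = 176.4 × 2.95 = 520.4 N·m counterclockwise.
Speaker: 15 × 9.8 = 147 N down at 0.3 m → arm 2.4 m, τ = 147 × 2.4 = 352.8 N·m clockwise.
Block: 15 × 9.8 = 147 N down at 1 m → arm 1.7 m, τ = 147 × 1.7 = 249.9 N·m clockwise.
Net moment of existing loads = 82.3 N·m clockwise.
The lamp weighs 8.5 × 9.8 = 83.3 N and must supply an equal counterclockwise moment, so its lever arm about the pivot is 82.3 / 83.3 = 0.988 m.
That puts it at 2.7 + 0.988 = 3.69 m from the right end.

x ≈ 3.69 m from the right end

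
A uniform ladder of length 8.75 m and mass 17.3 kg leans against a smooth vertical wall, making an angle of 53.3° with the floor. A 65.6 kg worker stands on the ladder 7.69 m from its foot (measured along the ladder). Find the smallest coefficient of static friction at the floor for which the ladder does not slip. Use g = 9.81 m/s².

μ_min ≈ 0.596

Sum moments about the foot of the ladder (the floor normal and friction both act there and drop out).
Ladder weight 17.3×9.81 = 169.7 N acts at 4.375 m along the ladder; its horizontal arm is 4.375·cos53.3° = 2.615 m → τ = 443.8 N·m clockwise.
Worker: 65.6×9.81 = 643.5 N at 7.69 m → arm 4.596 m → τ = 2958 N·m clockwise.
Wall normal N acts horizontally at the top; its moment arm is the height L sinθ = 8.75·sin53.3° = 7.016 m, counterclockwise.
Στ = 0 ⇒ N × 7.016 = 3402 ⇒ N = 484.9 N.
ΣFx = 0 ⇒ f = N_wall = 484.9 N. ΣFy = 0 ⇒ N_floor = 813.2 N.
μ_min = f / N_floor = 484.9 / 813.2 = 0.596.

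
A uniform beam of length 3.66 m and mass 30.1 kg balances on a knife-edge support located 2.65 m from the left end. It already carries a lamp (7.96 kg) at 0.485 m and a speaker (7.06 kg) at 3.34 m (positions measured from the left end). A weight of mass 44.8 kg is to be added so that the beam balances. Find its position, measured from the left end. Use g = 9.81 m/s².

Taking torques about the knife-edge support (at 2.65 m from the left end):
Beam weight: 30.1 × 9.81 = 295.3 N down at 1.83 m → arm 0.82 m, τ = 295.3 × 0.82 = 242.1 N·m counterclockwise.
Lamp: 7.96 × 9.81 = 78.09 N down at 0.485 m → arm 2.165 m, τ = 78.09 × 2.165 = 169.1 N·m counterclockwise.
Speaker: 7.06 × 9.81 = 69.26 N down at 3.34 m → arm 0.69 m, τ = 69.26 × 0.69 = 47.79 N·m clockwise.
Net moment of existing loads = 363.4 N·m counterclockwise.
The weight weighs 44.8 × 9.81 = 439.5 N and must supply an equal clockwise moment, so its lever arm about the knife-edge support is 363.4 / 439.5 = 0.827 m.
That puts it at 2.65 + 0.827 = 3.48 m from the left end.

x ≈ 3.48 m from the left end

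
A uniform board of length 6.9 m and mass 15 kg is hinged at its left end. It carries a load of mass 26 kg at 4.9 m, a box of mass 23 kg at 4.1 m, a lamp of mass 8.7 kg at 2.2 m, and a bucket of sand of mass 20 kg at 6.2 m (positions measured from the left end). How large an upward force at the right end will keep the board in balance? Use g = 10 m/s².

About the left end:
Beam weight: 15 × 10 = 150 N down at 3.45 m → arm 3.45 m, τ = 150 × 3.45 = 517.5 N·m clockwise.
Load: 26 × 10 = 260 N down at 4.9 m → arm 4.9 m, τ = 260 × 4.9 = 1274 N·m clockwise.
Box: 23 × 10 = 230 N down at 4.1 m → arm 4.1 m, τ = 230 × 4.1 = 943 N·m clockwise.
Lamp: 8.7 × 10 = 87 N down at 2.2 m → arm 2.2 m, τ = 87 × 2.2 = 191.4 N·m clockwise.
Bucket of sand: 20 × 10 = 200 N down at 6.2 m → arm 6.2 m, τ = 200 × 6.2 = 1240 N·m clockwise.
Net moment of the loads = 4166 N·m clockwise.
The upward force F acts at the right end, arm 6.9 m, giving F × 6.9 counterclockwise.
Στ = 0 ⇒ F × 6.9 = 4166 ⇒ F = 4166 / 6.9 = 604 N.

F ≈ 604 N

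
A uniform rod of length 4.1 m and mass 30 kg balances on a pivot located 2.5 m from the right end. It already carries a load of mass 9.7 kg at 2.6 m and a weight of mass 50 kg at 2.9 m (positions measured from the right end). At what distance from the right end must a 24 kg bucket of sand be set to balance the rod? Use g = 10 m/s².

x ≈ 2.19 m from the right end

About the pivot (at 2.5 m from the right end):
Beam weight: 30 × 10 = 300 N down at 2.05 m → arm 0.45 m, τ = 300 × 0.45 = 135 N·m clockwise.
Load: 9.7 × 10 = 97 N down at 2.6 m → arm 0.1 m, τ = 97 × 0.1 = 9.7 N·m counterclockwise.
Weight: 50 × 10 = 500 N down at 2.9 m → arm 0.4 m, τ = 500 × 0.4 = 200 N·m counterclockwise.
Net moment of existing loads = 74.7 N·m counterclockwise.
The bucket of sand weighs 24 × 10 = 240 N and must supply an equal clockwise moment, so its lever arm about the pivot is 74.7 / 240 = 0.311 m.
That puts it at 2.5 − 0.311 = 2.19 m from the right end.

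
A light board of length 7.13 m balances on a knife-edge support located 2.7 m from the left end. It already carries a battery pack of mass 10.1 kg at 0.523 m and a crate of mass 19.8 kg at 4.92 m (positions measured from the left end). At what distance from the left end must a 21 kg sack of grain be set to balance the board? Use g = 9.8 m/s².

Sum moments about the knife-edge support (at 2.7 m from the left end) (the support reaction has zero arm there).
Battery pack: 10.1 × 9.8 = 98.98 N down at 0.523 m → arm 2.177 m, τ = 98.98 × 2.177 = 215.5 N·m counterclockwise.
Crate: 19.8 × 9.8 = 194 N down at 4.92 m → arm 2.22 m, τ = 194 × 2.22 = 430.7 N·m clockwise.
Net moment of existing loads = 215.2 N·m clockwise.
The sack of grain weighs 21 × 9.8 = 205.8 N and must supply an equal counterclockwise moment, so its lever arm about the knife-edge support is 215.2 / 205.8 = 1.05 m.
That puts it at 2.7 − 1.05 = 1.65 m from the left end.

x ≈ 1.65 m from the left end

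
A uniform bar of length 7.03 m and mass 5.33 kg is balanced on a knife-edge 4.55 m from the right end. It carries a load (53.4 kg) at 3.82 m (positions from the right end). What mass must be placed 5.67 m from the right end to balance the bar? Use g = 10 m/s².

m ≈ 39.7 kg

Taking torques about the knife-edge (at 4.55 m from the right end):
Beam weight: 5.33 × 10 = 53.3 N down at 3.515 m → arm 1.035 m, τ = 53.3 × 1.035 = 55.17 N·m clockwise.
Load: 53.4 × 10 = 534 N down at 3.82 m → arm 0.73 m, τ = 534 × 0.73 = 389.8 N·m clockwise.
Net moment of known loads = 445 N·m clockwise.
An unknown mass m at 5.67 m has arm 1.12 m; its moment is m·g·1.12 counterclockwise.
Στ = 0 ⇒ m × 10 × 1.12 = 445 ⇒ m = 445 / (10 × 1.12) = 39.7 kg.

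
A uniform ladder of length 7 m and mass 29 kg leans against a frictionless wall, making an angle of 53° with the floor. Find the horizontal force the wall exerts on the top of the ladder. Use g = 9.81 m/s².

N_wall ≈ 107 N

Sum moments about the foot of the ladder (the floor normal and friction both act there and drop out).
Ladder weight 29×9.81 = 284.5 N acts at 3.5 m along the ladder; its horizontal arm is 3.5·cos53° = 2.106 m → τ = 599.2 N·m clockwise.
Wall normal N acts horizontally at the top; its moment arm is the height L sinθ = 7·sin53° = 5.59 m, counterclockwise.
For rotational equilibrium, N × 5.59 = 599.2, so N = 107 N.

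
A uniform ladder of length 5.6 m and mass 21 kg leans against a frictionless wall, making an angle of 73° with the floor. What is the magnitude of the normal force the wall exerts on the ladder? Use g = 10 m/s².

About the foot of the ladder:
Ladder weight 21×10 = 210 N acts at 2.8 m along the ladder; its horizontal arm is 2.8·cos73° = 0.8186 m → τ = 171.9 N·m clockwise.
Wall normal N acts horizontally at the top; its moment arm is the height L sinθ = 5.6·sin73° = 5.355 m, counterclockwise.
Setting net torque to zero: N × 5.355 = 171.9 → N = 32.1 N.

N_wall ≈ 32.1 N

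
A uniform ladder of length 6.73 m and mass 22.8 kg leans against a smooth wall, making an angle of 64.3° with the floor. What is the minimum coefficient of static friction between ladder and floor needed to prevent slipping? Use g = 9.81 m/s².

μ_min ≈ 0.241

Sum moments about the foot of the ladder (the floor normal and friction both act there and drop out).
Ladder weight 22.8×9.81 = 223.7 N acts at 3.365 m along the ladder; its horizontal arm is 3.365·cos64.3° = 1.459 m → τ = 326.4 N·m clockwise.
Wall normal N acts horizontally at the top; its moment arm is the height L sinθ = 6.73·sin64.3° = 6.064 m, counterclockwise.
Setting net torque to zero: N × 6.064 = 326.4 → N = 53.83 N.
ΣFx = 0 ⇒ f = N_wall = 53.83 N. ΣFy = 0 ⇒ N_floor = 223.7 N.
μ_min = f / N_floor = 53.83 / 223.7 = 0.241.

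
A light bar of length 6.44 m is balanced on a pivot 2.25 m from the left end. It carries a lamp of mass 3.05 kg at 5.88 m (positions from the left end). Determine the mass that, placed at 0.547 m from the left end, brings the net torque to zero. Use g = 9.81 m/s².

m ≈ 6.5 kg

Take moments about the pivot (at 2.25 m from the left end).
Lamp: 3.05 × 9.81 = 29.92 N down at 5.88 m → arm 3.63 m, τ = 29.92 × 3.63 = 108.6 N·m clockwise.
Net moment of known loads = 108.6 N·m clockwise.
An unknown mass m at 0.547 m has arm 1.703 m; its moment is m·g·1.703 counterclockwise.
For rotational equilibrium, m × 9.81 × 1.703 = 108.6, so m = 108.6 / (9.81 × 1.703) = 6.5 kg.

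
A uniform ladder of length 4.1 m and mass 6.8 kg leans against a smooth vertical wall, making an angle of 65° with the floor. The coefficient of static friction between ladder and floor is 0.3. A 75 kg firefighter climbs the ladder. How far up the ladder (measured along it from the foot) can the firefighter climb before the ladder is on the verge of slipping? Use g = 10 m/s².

d ≈ 2.69 m

Taking torques about the foot of the ladder:
Ladder weight 6.8×10 = 68 N acts at 2.05 m along the ladder; its horizontal arm is 2.05·cos65° = 0.8664 m → τ = 58.92 N·m clockwise.
Firefighter weight 75×10 = 750 N at distance d → arm d·cos65° → τ = 750·d·0.4226 clockwise.
Wall normal N at the top has arm L sinθ = 3.716 m counterclockwise, so Στ = 0 gives N·3.716 = 58.92 + 316.9·d.
ΣFy = 0 ⇒ N_floor = 818 N, so the maximum friction is μ_s·N_floor = 0.3×818 = 245.4 N. ΣFx = 0 ⇒ N_wall = f, so at the slipping point N = 245.4 N.
Substituting: 245.4×3.716 = 58.92 + 316.9·d ⇒ d = (911.9 − 58.92) / 316.9 = 2.69 m.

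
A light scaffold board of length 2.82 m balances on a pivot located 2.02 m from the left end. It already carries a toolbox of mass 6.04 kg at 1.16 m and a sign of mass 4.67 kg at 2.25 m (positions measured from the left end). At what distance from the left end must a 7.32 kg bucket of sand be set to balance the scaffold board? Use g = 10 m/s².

x ≈ 2.58 m from the left end

About the pivot (at 2.02 m from the left end):
Toolbox: 6.04 × 10 = 60.4 N down at 1.16 m → arm 0.86 m, τ = 60.4 × 0.86 = 51.94 N·m counterclockwise.
Sign: 4.67 × 10 = 46.7 N down at 2.25 m → arm 0.23 m, τ = 46.7 × 0.23 = 10.74 N·m clockwise.
Net moment of existing loads = 41.2 N·m counterclockwise.
The bucket of sand weighs 7.32 × 10 = 73.2 N and must supply an equal clockwise moment, so its lever arm about the pivot is 41.2 / 73.2 = 0.563 m.
That puts it at 2.02 + 0.563 = 2.58 m from the left end.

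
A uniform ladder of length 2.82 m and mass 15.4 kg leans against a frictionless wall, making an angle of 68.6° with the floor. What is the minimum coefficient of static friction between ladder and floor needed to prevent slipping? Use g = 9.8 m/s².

Sum moments about the foot of the ladder (the floor normal and friction both act there and drop out).
Ladder weight 15.4×9.8 = 150.9 N acts at 1.41 m along the ladder; its horizontal arm is 1.41·cos68.6° = 0.5145 m → τ = 77.64 N·m clockwise.
Wall normal N acts horizontally at the top; its moment arm is the height L sinθ = 2.82·sin68.6° = 2.626 m, counterclockwise.
Setting net torque to zero: N × 2.626 = 77.64 → N = 29.57 N.
ΣFx = 0 ⇒ f = N_wall = 29.57 N. ΣFy = 0 ⇒ N_floor = 150.9 N.
μ_min = f / N_floor = 29.57 / 150.9 = 0.196.

μ_min ≈ 0.196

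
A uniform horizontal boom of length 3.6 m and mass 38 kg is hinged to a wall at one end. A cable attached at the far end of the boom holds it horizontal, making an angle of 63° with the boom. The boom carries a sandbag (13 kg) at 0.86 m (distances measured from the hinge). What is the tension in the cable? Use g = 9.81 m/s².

Sum moments about the hinge (the unknown hinge reaction has zero arm there).
Beam weight: 38 × 9.81 = 372.8 N down at 1.8 m → arm 1.8 m, τ = 372.8 × 1.8 = 671 N·m clockwise.
Sandbag: 13 × 9.81 = 127.5 N down at 0.86 m → arm 0.86 m, τ = 127.5 × 0.86 = 109.6 N·m clockwise.
Total clockwise load moment = 780.6 N·m.
The cable tension T acts at 3.6 m; only its component perpendicular to the boom, T sinθ, produces torque. sin 63° = 0.891.
Balancing moments: T × 3.6 × 0.891 = 780.6, giving T = 780.6 / 3.208 = 243 N.

T ≈ 243 N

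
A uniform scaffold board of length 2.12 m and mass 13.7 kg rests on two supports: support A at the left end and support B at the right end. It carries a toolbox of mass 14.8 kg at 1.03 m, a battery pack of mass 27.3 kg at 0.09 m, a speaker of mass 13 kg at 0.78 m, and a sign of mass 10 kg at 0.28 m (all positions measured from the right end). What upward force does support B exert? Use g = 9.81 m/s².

R_B ≈ 564 N

Sum moments about support A (its reaction then has zero moment arm).
Beam weight: 13.7 × 9.81 = 134.4 N down at 1.06 m → arm 1.06 m, τ = 134.4 × 1.06 = 142.5 N·m clockwise.
Toolbox: 14.8 × 9.81 = 145.2 N down at 1.03 m → arm 1.09 m, τ = 145.2 × 1.09 = 158.3 N·m clockwise.
Battery pack: 27.3 × 9.81 = 267.8 N down at 0.09 m → arm 2.03 m, τ = 267.8 × 2.03 = 543.6 N·m clockwise.
Speaker: 13 × 9.81 = 127.5 N down at 0.78 m → arm 1.34 m, τ = 127.5 × 1.34 = 170.9 N·m clockwise.
Sign: 10 × 9.81 = 98.1 N down at 0.28 m → arm 1.84 m, τ = 98.1 × 1.84 = 180.5 N·m clockwise.
Net load moment about support A = 1196 N·m clockwise.
Reaction R at support B is upward at 0 m, arm 2.12 m → moment R × 2.12 counterclockwise.
For rotational equilibrium, R × 2.12 = 1196, so R = 564 N.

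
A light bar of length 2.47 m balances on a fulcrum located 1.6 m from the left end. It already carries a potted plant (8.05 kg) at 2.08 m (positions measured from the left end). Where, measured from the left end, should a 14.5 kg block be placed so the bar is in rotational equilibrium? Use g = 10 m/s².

Choose the fulcrum (at 1.6 m from the left end) as the axis so the support reaction has zero arm there.
Potted plant: 8.05 × 10 = 80.5 N down at 2.08 m → arm 0.48 m, τ = 80.5 × 0.48 = 38.64 N·m clockwise.
Net moment of existing loads = 38.64 N·m clockwise.
The block weighs 14.5 × 10 = 145 N and must supply an equal counterclockwise moment, so its lever arm about the fulcrum is 38.64 / 145 = 0.266 m.
That puts it at 1.6 − 0.266 = 1.33 m from the left end.

x ≈ 1.33 m from the left end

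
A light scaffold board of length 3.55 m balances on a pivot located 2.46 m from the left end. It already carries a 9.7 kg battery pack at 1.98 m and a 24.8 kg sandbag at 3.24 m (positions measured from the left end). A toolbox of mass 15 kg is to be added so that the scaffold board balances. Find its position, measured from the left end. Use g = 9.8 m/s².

Taking torques about the pivot (at 2.46 m from the left end):
Battery pack: 9.7 × 9.8 = 95.06 N down at 1.98 m → arm 0.48 m, τ = 95.06 × 0.48 = 45.63 N·m counterclockwise.
Sandbag: 24.8 × 9.8 = 243 N down at 3.24 m → arm 0.78 m, τ = 243 × 0.78 = 189.5 N·m clockwise.
Net moment of existing loads = 143.9 N·m clockwise.
The toolbox weighs 15 × 9.8 = 147 N and must supply an equal counterclockwise moment, so its lever arm about the pivot is 143.9 / 147 = 0.979 m.
That puts it at 2.46 − 0.979 = 1.48 m from the left end.

x ≈ 1.48 m from the left end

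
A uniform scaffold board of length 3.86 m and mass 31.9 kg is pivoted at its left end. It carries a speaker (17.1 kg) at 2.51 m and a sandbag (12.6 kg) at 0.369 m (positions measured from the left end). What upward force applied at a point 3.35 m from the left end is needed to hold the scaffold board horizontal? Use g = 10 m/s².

Taking torques about the left end:
Beam weight: 31.9 × 10 = 319 N down at 1.93 m → arm 1.93 m, τ = 319 × 1.93 = 615.7 N·m clockwise.
Speaker: 17.1 × 10 = 171 N down at 2.51 m → arm 2.51 m, τ = 171 × 2.51 = 429.2 N·m clockwise.
Sandbag: 12.6 × 10 = 126 N down at 0.369 m → arm 0.369 m, τ = 126 × 0.369 = 46.49 N·m clockwise.
Net moment of the loads = 1091 N·m clockwise.
The upward force F acts at a point 3.35 m from the left end, arm 3.35 m, giving F × 3.35 counterclockwise.
For rotational equilibrium, F × 3.35 = 1091, so F = 1091 / 3.35 = 326 N.

F ≈ 326 N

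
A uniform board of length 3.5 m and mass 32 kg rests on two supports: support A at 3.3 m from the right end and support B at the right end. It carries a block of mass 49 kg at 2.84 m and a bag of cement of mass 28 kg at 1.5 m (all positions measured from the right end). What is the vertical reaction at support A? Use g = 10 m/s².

R_A ≈ 719 N

Sum moments about support B (its reaction then has zero moment arm).
Beam weight: 32 × 10 = 320 N down at 1.75 m → arm 1.75 m, τ = 320 × 1.75 = 560 N·m counterclockwise.
Block: 49 × 10 = 490 N down at 2.84 m → arm 2.84 m, τ = 490 × 2.84 = 1392 N·m counterclockwise.
Bag of cement: 28 × 10 = 280 N down at 1.5 m → arm 1.5 m, τ = 280 × 1.5 = 420 N·m counterclockwise.
Net load moment about support B = 2372 N·m counterclockwise.
Reaction R at support A is upward at 3.3 m, arm 3.3 m → moment R × 3.3 clockwise.
Balancing moments: R × 3.3 = 2372, giving R = 719 N.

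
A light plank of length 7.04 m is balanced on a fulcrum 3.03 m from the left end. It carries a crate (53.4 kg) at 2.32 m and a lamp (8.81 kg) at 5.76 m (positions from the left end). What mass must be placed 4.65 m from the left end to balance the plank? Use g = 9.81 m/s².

Take moments about the fulcrum (at 3.03 m from the left end).
Crate: 53.4 × 9.81 = 523.9 N down at 2.32 m → arm 0.71 m, τ = 523.9 × 0.71 = 372 N·m counterclockwise.
Lamp: 8.81 × 9.81 = 86.43 N down at 5.76 m → arm 2.73 m, τ = 86.43 × 2.73 = 236 N·m clockwise.
Net moment of known loads = 136 N·m counterclockwise.
An unknown mass m at 4.65 m has arm 1.62 m; its moment is m·g·1.62 clockwise.
Balancing moments: m × 9.81 × 1.62 = 136, giving m = 136 / (9.81 × 1.62) = 8.56 kg.

m ≈ 8.56 kg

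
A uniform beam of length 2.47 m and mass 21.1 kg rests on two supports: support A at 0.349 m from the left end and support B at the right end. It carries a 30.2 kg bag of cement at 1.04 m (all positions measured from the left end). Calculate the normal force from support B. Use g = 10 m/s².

R_B ≈ 187 N

About support A:
Beam weight: 21.1 × 10 = 211 N down at 1.235 m → arm 0.886 m, τ = 211 × 0.886 = 186.9 N·m clockwise.
Bag of cement: 30.2 × 10 = 302 N down at 1.04 m → arm 0.691 m, τ = 302 × 0.691 = 208.7 N·m clockwise.
Net load moment about support A = 395.6 N·m clockwise.
Reaction R at support B is upward at 2.47 m, arm 2.121 m → moment R × 2.121 counterclockwise.
Στ = 0 ⇒ R × 2.121 = 395.6 ⇒ R = 187 N.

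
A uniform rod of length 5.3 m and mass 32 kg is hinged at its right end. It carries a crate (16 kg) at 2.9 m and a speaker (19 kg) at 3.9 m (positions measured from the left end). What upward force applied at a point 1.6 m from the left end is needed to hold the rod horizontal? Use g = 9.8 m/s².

About the right end:
Beam weight: 32 × 9.8 = 313.6 N down at 2.65 m → arm 2.65 m, τ = 313.6 × 2.65 = 831 N·m counterclockwise.
Crate: 16 × 9.8 = 156.8 N down at 2.9 m → arm 2.4 m, τ = 156.8 × 2.4 = 376.3 N·m counterclockwise.
Speaker: 19 × 9.8 = 186.2 N down at 3.9 m → arm 1.4 m, τ = 186.2 × 1.4 = 260.7 N·m counterclockwise.
Net moment of the loads = 1468 N·m counterclockwise.
The upward force F acts at a point 1.6 m from the left end, arm 3.7 m, giving F × 3.7 clockwise.
Setting net torque to zero: F × 3.7 = 1468 → F = 1468 / 3.7 = 397 N.

F ≈ 397 N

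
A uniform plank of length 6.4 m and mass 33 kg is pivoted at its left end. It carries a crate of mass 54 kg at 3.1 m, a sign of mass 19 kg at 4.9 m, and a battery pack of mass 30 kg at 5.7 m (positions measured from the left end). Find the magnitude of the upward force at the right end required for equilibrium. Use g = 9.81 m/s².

F ≈ 823 N

Take moments about the left end.
Beam weight: 33 × 9.81 = 323.7 N down at 3.2 m → arm 3.2 m, τ = 323.7 × 3.2 = 1036 N·m clockwise.
Crate: 54 × 9.81 = 529.7 N down at 3.1 m → arm 3.1 m, τ = 529.7 × 3.1 = 1642 N·m clockwise.
Sign: 19 × 9.81 = 186.4 N down at 4.9 m → arm 4.9 m, τ = 186.4 × 4.9 = 913.4 N·m clockwise.
Battery pack: 30 × 9.81 = 294.3 N down at 5.7 m → arm 5.7 m, τ = 294.3 × 5.7 = 1678 N·m clockwise.
Net moment of the loads = 5269 N·m clockwise.
The upward force F acts at the right end, arm 6.4 m, giving F × 6.4 counterclockwise.
Setting net torque to zero: F × 6.4 = 5269 → F = 5269 / 6.4 = 823 N.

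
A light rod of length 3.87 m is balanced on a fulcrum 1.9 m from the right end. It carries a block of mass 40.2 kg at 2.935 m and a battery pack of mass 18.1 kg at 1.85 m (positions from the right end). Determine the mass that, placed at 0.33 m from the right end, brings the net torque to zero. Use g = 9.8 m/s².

m ≈ 25.9 kg

Taking torques about the fulcrum (at 1.9 m from the right end):
Block: 40.2 × 9.8 = 394 N down at 2.935 m → arm 1.035 m, τ = 394 × 1.035 = 407.8 N·m counterclockwise.
Battery pack: 18.1 × 9.8 = 177.4 N down at 1.85 m → arm 0.05 m, τ = 177.4 × 0.05 = 8.87 N·m clockwise.
Net moment of known loads = 398.9 N·m counterclockwise.
An unknown mass m at 0.33 m has arm 1.57 m; its moment is m·g·1.57 clockwise.
Στ = 0 ⇒ m × 9.8 × 1.57 = 398.9 ⇒ m = 398.9 / (9.8 × 1.57) = 25.9 kg.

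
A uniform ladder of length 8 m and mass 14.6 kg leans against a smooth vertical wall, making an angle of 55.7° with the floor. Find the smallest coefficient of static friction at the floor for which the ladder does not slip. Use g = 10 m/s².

Choose the foot of the ladder as the axis so the floor normal and friction both act there and drop out.
Ladder weight 14.6×10 = 146 N acts at 4 m along the ladder; its horizontal arm is 4·cos55.7° = 2.254 m → τ = 329.1 N·m clockwise.
Wall normal N acts horizontally at the top; its moment arm is the height L sinθ = 8·sin55.7° = 6.609 m, counterclockwise.
Στ = 0 ⇒ N × 6.609 = 329.1 ⇒ N = 49.8 N.
ΣFx = 0 ⇒ f = N_wall = 49.8 N. ΣFy = 0 ⇒ N_floor = 146 N.
μ_min = f / N_floor = 49.8 / 146 = 0.341.

μ_min ≈ 0.341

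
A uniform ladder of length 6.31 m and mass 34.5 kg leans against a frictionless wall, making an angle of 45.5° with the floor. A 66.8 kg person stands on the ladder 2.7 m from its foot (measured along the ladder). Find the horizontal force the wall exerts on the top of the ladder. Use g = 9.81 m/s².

About the foot of the ladder:
Ladder weight 34.5×9.81 = 338.4 N acts at 3.155 m along the ladder; its horizontal arm is 3.155·cos45.5° = 2.211 m → τ = 748.2 N·m clockwise.
Person: 66.8×9.81 = 655.3 N at 2.7 m → arm 1.892 m → τ = 1240 N·m clockwise.
Wall normal N acts horizontally at the top; its moment arm is the height L sinθ = 6.31·sin45.5° = 4.501 m, counterclockwise.
Στ = 0 ⇒ N × 4.501 = 1988 ⇒ N = 442 N.

N_wall ≈ 442 N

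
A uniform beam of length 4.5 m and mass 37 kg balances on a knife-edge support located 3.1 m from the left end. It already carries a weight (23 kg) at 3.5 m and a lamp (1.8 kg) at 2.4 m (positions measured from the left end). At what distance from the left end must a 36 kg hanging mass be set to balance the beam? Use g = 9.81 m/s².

x ≈ 3.75 m from the left end

Choose the knife-edge support (at 3.1 m from the left end) as the axis so the support reaction has zero arm there.
Beam weight: 37 × 9.81 = 363 N down at 2.25 m → arm 0.85 m, τ = 363 × 0.85 = 308.6 N·m counterclockwise.
Weight: 23 × 9.81 = 225.6 N down at 3.5 m → arm 0.4 m, τ = 225.6 × 0.4 = 90.24 N·m clockwise.
Lamp: 1.8 × 9.81 = 17.66 N down at 2.4 m → arm 0.7 m, τ = 17.66 × 0.7 = 12.36 N·m counterclockwise.
Net moment of existing loads = 230.7 N·m counterclockwise.
The hanging mass weighs 36 × 9.81 = 353.2 N and must supply an equal clockwise moment, so its lever arm about the knife-edge support is 230.7 / 353.2 = 0.653 m.
That puts it at 3.1 + 0.653 = 3.75 m from the left end.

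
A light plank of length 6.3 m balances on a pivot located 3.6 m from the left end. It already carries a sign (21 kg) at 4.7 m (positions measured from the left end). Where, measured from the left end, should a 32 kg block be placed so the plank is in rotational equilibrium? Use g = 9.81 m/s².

About the pivot (at 3.6 m from the left end):
Sign: 21 × 9.81 = 206 N down at 4.7 m → arm 1.1 m, τ = 206 × 1.1 = 226.6 N·m clockwise.
Net moment of existing loads = 226.6 N·m clockwise.
The block weighs 32 × 9.81 = 313.9 N and must supply an equal counterclockwise moment, so its lever arm about the pivot is 226.6 / 313.9 = 0.722 m.
That puts it at 3.6 − 0.722 = 2.88 m from the left end.

x ≈ 2.88 m from the left end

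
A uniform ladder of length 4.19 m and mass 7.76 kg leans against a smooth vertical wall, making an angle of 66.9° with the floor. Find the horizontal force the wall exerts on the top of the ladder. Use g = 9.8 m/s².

About the foot of the ladder:
Ladder weight 7.76×9.8 = 76.05 N acts at 2.095 m along the ladder; its horizontal arm is 2.095·cos66.9° = 0.8219 m → τ = 62.51 N·m clockwise.
Wall normal N acts horizontally at the top; its moment arm is the height L sinθ = 4.19·sin66.9° = 3.854 m, counterclockwise.
Setting net torque to zero: N × 3.854 = 62.51 → N = 16.2 N.

N_wall ≈ 16.2 N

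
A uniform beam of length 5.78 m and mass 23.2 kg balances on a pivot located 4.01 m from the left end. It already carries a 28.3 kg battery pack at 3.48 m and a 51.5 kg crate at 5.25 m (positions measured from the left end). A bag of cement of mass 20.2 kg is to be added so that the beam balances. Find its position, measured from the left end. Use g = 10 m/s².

Sum moments about the pivot (at 4.01 m from the left end) (the support reaction has zero arm there).
Beam weight: 23.2 × 10 = 232 N down at 2.89 m → arm 1.12 m, τ = 232 × 1.12 = 259.8 N·m counterclockwise.
Battery pack: 28.3 × 10 = 283 N down at 3.48 m → arm 0.53 m, τ = 283 × 0.53 = 150 N·m counterclockwise.
Crate: 51.5 × 10 = 515 N down at 5.25 m → arm 1.24 m, τ = 515 × 1.24 = 638.6 N·m clockwise.
Net moment of existing loads = 228.8 N·m clockwise.
The bag of cement weighs 20.2 × 10 = 202 N and must supply an equal counterclockwise moment, so its lever arm about the pivot is 228.8 / 202 = 1.13 m.
That puts it at 4.01 − 1.13 = 2.88 m from the left end.

x ≈ 2.88 m from the left end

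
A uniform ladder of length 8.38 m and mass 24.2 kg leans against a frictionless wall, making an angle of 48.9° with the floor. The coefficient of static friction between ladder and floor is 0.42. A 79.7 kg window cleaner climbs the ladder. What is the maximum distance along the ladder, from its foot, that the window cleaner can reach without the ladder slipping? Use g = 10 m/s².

d ≈ 3.99 m

About the foot of the ladder:
Ladder weight 24.2×10 = 242 N acts at 4.19 m along the ladder; its horizontal arm is 4.19·cos48.9° = 2.754 m → τ = 666.5 N·m clockwise.
Window cleaner weight 79.7×10 = 797 N at distance d → arm d·cos48.9° → τ = 797·d·0.6574 clockwise.
Wall normal N at the top has arm L sinθ = 6.315 m counterclockwise, so Στ = 0 gives N·6.315 = 666.5 + 523.9·d.
ΣFy = 0 ⇒ N_floor = 1039 N, so the maximum friction is μ_s·N_floor = 0.42×1039 = 436.4 N. ΣFx = 0 ⇒ N_wall = f, so at the slipping point N = 436.4 N.
Substituting: 436.4×6.315 = 666.5 + 523.9·d ⇒ d = (2756 − 666.5) / 523.9 = 3.99 m.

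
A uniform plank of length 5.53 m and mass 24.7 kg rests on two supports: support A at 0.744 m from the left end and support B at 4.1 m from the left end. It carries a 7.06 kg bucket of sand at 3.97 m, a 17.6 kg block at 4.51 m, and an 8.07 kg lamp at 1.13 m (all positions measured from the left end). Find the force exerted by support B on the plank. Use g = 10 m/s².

Sum moments about support A (its reaction then has zero moment arm).
Beam weight: 24.7 × 10 = 247 N down at 2.765 m → arm 2.021 m, τ = 247 × 2.021 = 499.2 N·m clockwise.
Bucket of sand: 7.06 × 10 = 70.6 N down at 3.97 m → arm 3.226 m, τ = 70.6 × 3.226 = 227.8 N·m clockwise.
Block: 17.6 × 10 = 176 N down at 4.51 m → arm 3.766 m, τ = 176 × 3.766 = 662.8 N·m clockwise.
Lamp: 8.07 × 10 = 80.7 N down at 1.13 m → arm 0.386 m, τ = 80.7 × 0.386 = 31.15 N·m clockwise.
Net load moment about support A = 1421 N·m clockwise.
Reaction R at support B is upward at 4.1 m, arm 3.356 m → moment R × 3.356 counterclockwise.
For rotational equilibrium, R × 3.356 = 1421, so R = 423 N.

R_B ≈ 423 N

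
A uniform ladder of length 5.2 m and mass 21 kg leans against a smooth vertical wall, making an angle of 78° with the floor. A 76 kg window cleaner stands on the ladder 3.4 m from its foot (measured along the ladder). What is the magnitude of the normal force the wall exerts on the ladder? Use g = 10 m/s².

Choose the foot of the ladder as the axis so the floor normal and friction both act there and drop out.
Ladder weight 21×10 = 210 N acts at 2.6 m along the ladder; its horizontal arm is 2.6·cos78° = 0.5406 m → τ = 113.5 N·m clockwise.
Window cleaner: 76×10 = 760 N at 3.4 m → arm 0.7069 m → τ = 537.2 N·m clockwise.
Wall normal N acts horizontally at the top; its moment arm is the height L sinθ = 5.2·sin78° = 5.086 m, counterclockwise.
For rotational equilibrium, N × 5.086 = 650.7, so N = 128 N.

N_wall ≈ 128 N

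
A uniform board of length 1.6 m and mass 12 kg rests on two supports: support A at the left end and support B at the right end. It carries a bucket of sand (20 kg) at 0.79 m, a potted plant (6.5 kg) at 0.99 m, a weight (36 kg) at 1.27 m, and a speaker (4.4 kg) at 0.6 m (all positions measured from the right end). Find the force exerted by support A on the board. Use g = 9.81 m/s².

Taking torques about support B:
Beam weight: 12 × 9.81 = 117.7 N down at 0.8 m → arm 0.8 m, τ = 117.7 × 0.8 = 94.16 N·m counterclockwise.
Bucket of sand: 20 × 9.81 = 196.2 N down at 0.79 m → arm 0.79 m, τ = 196.2 × 0.79 = 155 N·m counterclockwise.
Potted plant: 6.5 × 9.81 = 63.77 N down at 0.99 m → arm 0.99 m, τ = 63.77 × 0.99 = 63.13 N·m counterclockwise.
Weight: 36 × 9.81 = 353.2 N down at 1.27 m → arm 1.27 m, τ = 353.2 × 1.27 = 448.6 N·m counterclockwise.
Speaker: 4.4 × 9.81 = 43.16 N down at 0.6 m → arm 0.6 m, τ = 43.16 × 0.6 = 25.9 N·m counterclockwise.
Net load moment about support B = 786.8 N·m counterclockwise.
Reaction R at support A is upward at 1.6 m, arm 1.6 m → moment R × 1.6 clockwise.
Balancing moments: R × 1.6 = 786.8, giving R = 492 N.

R_A ≈ 492 N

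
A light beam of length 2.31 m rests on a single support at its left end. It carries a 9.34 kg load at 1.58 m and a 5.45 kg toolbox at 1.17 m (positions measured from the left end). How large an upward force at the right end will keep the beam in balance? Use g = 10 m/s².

Take moments about the left end.
Load: 9.34 × 10 = 93.4 N down at 1.58 m → arm 1.58 m, τ = 93.4 × 1.58 = 147.6 N·m clockwise.
Toolbox: 5.45 × 10 = 54.5 N down at 1.17 m → arm 1.17 m, τ = 54.5 × 1.17 = 63.76 N·m clockwise.
Net moment of the loads = 211.4 N·m clockwise.
The upward force F acts at the right end, arm 2.31 m, giving F × 2.31 counterclockwise.
Στ = 0 ⇒ F × 2.31 = 211.4 ⇒ F = 211.4 / 2.31 = 91.5 N.

F ≈ 91.5 N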